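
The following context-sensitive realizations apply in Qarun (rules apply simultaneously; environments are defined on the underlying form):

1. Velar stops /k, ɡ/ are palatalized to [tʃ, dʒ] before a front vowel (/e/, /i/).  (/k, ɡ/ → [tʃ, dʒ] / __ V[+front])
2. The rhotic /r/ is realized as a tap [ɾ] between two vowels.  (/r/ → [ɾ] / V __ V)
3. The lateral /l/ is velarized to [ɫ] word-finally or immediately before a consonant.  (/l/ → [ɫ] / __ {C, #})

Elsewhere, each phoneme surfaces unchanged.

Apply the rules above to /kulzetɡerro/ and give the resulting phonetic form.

/k/ — word-initial; rule 1 does not apply here → [k].
/u/ (between /k/ and /l/): no rule targets it → [u].
/l/ meets the environment for rule 3 (word-finally or immediately before a consonant) → [ɫ].
/z/ (between /l/ and /e/) is unaffected → [z].
/e/ stays [e].
/t/ — not in any rule's target class → [t].
/ɡ/ — between /t/ and /e/, before a front vowel — surfaces as [dʒ] (rule 1).
/e/ (between /ɡ/ and /r/) is unaffected → [e].
/r/ (between /e/ and /r/): rule 2 targets it, but not between two vowels → unchanged [r].
/r/ — between /r/ and /o/; rule 2 does not apply here → [r].
/o/ — not in any rule's target class → [o].

[kuɫzetdʒerro]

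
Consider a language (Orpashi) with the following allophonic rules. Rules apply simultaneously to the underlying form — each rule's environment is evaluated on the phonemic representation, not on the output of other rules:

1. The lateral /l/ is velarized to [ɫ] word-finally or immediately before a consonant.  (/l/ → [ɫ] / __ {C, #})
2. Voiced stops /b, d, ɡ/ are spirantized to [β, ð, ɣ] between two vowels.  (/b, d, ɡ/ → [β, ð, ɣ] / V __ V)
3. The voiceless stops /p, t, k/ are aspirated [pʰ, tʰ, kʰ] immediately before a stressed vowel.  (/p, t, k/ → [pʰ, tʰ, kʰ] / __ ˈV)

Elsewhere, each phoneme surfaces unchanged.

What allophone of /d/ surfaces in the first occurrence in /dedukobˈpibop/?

/d/ (word-initial) fails the environment for rule 2, so it stays [d].

[d]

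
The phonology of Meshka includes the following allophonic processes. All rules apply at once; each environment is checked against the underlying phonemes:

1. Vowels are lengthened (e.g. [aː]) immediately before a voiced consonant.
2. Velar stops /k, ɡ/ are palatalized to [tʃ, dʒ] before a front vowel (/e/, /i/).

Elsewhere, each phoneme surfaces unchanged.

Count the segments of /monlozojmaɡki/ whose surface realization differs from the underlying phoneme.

5

Segments that undergo a rule: /o/ → [oː] (rule 1); /o/ → [oː] (rule 1); /o/ → [oː] (rule 1); /a/ → [aː] (rule 1); /k/ → [tʃ] (rule 2).
All other segments surface unchanged.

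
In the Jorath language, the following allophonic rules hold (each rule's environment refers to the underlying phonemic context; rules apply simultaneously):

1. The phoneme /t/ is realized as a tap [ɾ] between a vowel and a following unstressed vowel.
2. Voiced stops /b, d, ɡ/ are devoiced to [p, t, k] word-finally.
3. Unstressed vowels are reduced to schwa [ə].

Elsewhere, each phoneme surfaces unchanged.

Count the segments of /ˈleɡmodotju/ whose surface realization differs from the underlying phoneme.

Segments that undergo a rule: /o/ → [ə] (rule 3); /o/ → [ə] (rule 3); /u/ → [ə] (rule 3).
All other segments surface unchanged.

3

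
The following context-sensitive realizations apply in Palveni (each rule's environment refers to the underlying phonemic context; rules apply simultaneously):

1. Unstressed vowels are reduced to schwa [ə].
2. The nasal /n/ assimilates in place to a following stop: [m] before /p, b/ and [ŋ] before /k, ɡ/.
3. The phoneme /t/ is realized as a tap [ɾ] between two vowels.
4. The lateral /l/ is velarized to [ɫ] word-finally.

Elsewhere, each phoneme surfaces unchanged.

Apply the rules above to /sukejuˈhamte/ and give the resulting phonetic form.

/s/ (word-initial): no rule targets it → [s].
/u/ (between /s/ and /k/): in an unstressed syllable, so rule 1 applies → [ə].
/k/ (between /u/ and /e/) is unaffected → [k].
/e/ meets the environment for rule 1 (in an unstressed syllable) → [ə].
/j/ (between /e/ and /u/): no rule targets it → [j].
/u/ meets the environment for rule 1 (in an unstressed syllable) → [ə].
/h/ — not in any rule's target class → [h].
/a/ (between /h/ and /m/) fails the environment for rule 1, so it stays [a].
/m/ (between /a/ and /t/) is unaffected → [m].
/t/ — between /m/ and /e/; rule 3 does not apply here → [t].
/e/ (word-final): in an unstressed syllable, so rule 1 applies → [ə].

[səkəjəˈhamtə]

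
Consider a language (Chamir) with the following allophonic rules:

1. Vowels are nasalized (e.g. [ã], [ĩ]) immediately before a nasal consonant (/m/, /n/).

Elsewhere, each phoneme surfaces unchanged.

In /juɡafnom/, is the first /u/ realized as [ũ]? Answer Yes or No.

No

/u/ (between /j/ and /ɡ/) fails the environment for rule 1, so it stays [u].
The actual realization is [u], not [ũ].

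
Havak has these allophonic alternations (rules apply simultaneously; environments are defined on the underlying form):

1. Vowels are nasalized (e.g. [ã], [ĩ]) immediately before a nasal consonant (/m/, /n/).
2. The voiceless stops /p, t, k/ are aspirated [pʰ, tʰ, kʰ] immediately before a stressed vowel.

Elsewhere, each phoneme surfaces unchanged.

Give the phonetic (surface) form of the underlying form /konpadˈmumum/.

[kõnpadˈmũmũm]

/k/ — word-initial; rule 2 does not apply here → [k].
/o/ (between /k/ and /n/): before a nasal consonant, so rule 1 applies → [õ].
/n/ — not in any rule's target class → [n].
/p/ (between /n/ and /a/) fails the environment for rule 2, so it stays [p].
/a/ — between /p/ and /d/; rule 1 does not apply here → [a].
/d/ (between /a/ and /m/): no rule targets it → [d].
/m/ (between /d/ and /u/) is unaffected → [m].
/u/ — between /m/ and /m/, before a nasal consonant — surfaces as [ũ] (rule 1).
/m/ stays [m].
/u/ — between /m/ and /m/, before a nasal consonant — surfaces as [ũ] (rule 1).
/m/ (word-final): no rule targets it → [m].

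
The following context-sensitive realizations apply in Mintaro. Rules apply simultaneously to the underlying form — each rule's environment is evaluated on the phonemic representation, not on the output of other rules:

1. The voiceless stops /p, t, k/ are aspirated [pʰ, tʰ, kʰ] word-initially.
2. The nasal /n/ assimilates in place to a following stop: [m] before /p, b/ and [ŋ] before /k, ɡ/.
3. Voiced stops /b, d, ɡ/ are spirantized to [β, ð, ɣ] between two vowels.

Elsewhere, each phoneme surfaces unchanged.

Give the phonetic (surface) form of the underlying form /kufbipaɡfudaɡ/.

/k/ meets the environment for rule 1 (word-initially) → [kʰ].
/u/ stays [u].
/f/ — not in any rule's target class → [f].
/b/ (between /f/ and /i/) fails the environment for rule 3, so it stays [b].
/i/ (between /b/ and /p/): no rule targets it → [i].
/p/ (between /i/ and /a/) is in the target of rule 1 but the environment (word-initially) is not met → [p].
/a/ stays [a].
/ɡ/ (between /a/ and /f/): rule 3 targets it, but not between two vowels → unchanged [ɡ].
/f/ — not in any rule's target class → [f].
/u/ — not in any rule's target class → [u].
/d/ meets the environment for rule 3 (between two vowels) → [ð].
/a/ (between /d/ and /ɡ/) is unaffected → [a].
/ɡ/ (word-final) is in the target of rule 3 but the environment (between two vowels) is not met → [ɡ].

[kʰufbipaɡfuðaɡ]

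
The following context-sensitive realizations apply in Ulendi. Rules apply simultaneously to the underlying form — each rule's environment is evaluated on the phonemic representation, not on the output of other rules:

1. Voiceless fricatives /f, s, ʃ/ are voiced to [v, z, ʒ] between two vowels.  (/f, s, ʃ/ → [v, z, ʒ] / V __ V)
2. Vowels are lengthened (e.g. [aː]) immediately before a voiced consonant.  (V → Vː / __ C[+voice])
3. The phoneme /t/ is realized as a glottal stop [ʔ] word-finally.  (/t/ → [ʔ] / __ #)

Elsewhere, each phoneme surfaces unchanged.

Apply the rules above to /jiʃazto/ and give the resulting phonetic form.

[jiʒaːzto]

/j/ — not in any rule's target class → [j].
/i/ — between /j/ and /ʃ/; rule 2 does not apply here → [i].
/ʃ/ meets the environment for rule 1 (between two vowels) → [ʒ].
/a/ — between /ʃ/ and /z/, before a voiced consonant — surfaces as [aː] (rule 2).
/z/ (between /a/ and /t/) is unaffected → [z].
/t/ — between /z/ and /o/; rule 3 does not apply here → [t].
/o/ — word-final; rule 2 does not apply here → [o].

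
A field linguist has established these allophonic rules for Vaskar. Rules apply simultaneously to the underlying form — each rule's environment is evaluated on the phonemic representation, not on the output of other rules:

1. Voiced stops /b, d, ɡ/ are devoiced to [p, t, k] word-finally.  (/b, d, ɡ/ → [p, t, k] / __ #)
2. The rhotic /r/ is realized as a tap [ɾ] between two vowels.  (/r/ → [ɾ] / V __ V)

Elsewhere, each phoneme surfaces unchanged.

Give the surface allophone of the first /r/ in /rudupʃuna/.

[r]

/r/ (word-initial) fails the environment for rule 2, so it stays [r].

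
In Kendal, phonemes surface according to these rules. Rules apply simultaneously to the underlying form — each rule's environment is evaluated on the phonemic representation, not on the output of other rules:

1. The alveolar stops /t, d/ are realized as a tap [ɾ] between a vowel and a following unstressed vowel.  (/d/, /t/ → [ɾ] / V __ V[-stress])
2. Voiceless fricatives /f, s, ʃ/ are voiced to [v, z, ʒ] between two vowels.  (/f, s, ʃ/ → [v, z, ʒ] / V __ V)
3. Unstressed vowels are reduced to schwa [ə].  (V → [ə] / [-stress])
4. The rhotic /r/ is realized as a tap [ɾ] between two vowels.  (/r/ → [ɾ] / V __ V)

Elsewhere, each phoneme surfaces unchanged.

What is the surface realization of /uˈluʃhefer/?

[əˈluʃhəvər]

/u/ (word-initial): in an unstressed syllable, so rule 3 applies → [ə].
/l/ (between /u/ and /u/) is unaffected → [l].
/u/ — between /l/ and /ʃ/; rule 3 does not apply here → [u].
/ʃ/ (between /u/ and /h/): rule 2 targets it, but not between two vowels → unchanged [ʃ].
/h/ stays [h].
/e/ — between /h/ and /f/, in an unstressed syllable — surfaces as [ə] (rule 3).
/f/ meets the environment for rule 2 (between two vowels) → [v].
Rule 3 applies to /e/ (between /f/ and /r/: in an unstressed syllable) → [ə].
/r/ — word-final; rule 4 does not apply here → [r].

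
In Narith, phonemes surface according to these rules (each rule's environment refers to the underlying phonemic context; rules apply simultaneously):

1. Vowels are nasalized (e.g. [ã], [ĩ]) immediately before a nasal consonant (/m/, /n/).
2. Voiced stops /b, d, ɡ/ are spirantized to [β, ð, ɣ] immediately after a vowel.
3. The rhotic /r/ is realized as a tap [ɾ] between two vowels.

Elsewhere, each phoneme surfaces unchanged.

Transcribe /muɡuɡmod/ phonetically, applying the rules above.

/u/ — between /m/ and /ɡ/; rule 1 does not apply here → [u].
/ɡ/ (between /u/ and /u/): immediately after a vowel, so rule 2 applies → [ɣ].
/u/ (between /ɡ/ and /ɡ/): rule 1 targets it, but not before a nasal consonant → unchanged [u].
/ɡ/ meets the environment for rule 2 (immediately after a vowel) → [ɣ].
/o/ — between /m/ and /d/; rule 1 does not apply here → [o].
/d/ (word-final) occurs immediately after a vowel → [ð] by rule 2.

[muɣuɣmoð]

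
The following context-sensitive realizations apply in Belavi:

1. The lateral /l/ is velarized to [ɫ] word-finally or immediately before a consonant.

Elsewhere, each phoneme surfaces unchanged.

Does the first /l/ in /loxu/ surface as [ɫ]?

/l/ — word-initial; rule 1 does not apply here → [l].
The actual realization is [l], not [ɫ].

No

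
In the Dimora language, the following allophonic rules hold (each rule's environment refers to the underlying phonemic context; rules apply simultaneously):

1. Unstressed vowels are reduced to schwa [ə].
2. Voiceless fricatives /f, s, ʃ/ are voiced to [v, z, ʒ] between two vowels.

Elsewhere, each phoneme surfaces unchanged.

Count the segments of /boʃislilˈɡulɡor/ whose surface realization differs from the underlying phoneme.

Segments that undergo a rule: /o/ → [ə] (rule 1); /ʃ/ → [ʒ] (rule 2); /i/ → [ə] (rule 1); /i/ → [ə] (rule 1); /o/ → [ə] (rule 1).
All other segments surface unchanged.

5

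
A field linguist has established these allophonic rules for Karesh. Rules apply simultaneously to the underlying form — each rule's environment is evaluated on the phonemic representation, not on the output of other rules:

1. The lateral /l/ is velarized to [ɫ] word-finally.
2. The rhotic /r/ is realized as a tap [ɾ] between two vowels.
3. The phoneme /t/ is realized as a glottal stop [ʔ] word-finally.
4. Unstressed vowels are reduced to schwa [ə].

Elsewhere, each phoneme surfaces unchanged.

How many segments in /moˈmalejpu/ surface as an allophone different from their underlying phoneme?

3

Segments that undergo a rule: /o/ → [ə] (rule 4); /e/ → [ə] (rule 4); /u/ → [ə] (rule 4).
All other segments surface unchanged.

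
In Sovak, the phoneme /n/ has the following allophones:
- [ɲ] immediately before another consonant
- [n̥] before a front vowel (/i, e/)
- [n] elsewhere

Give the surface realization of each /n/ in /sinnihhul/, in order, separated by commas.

[ɲ], [n̥]

Occurrence 1 (position 3): immediately before another consonant → [ɲ].
Occurrence 2 (position 4): before a front vowel (/i, e/) → [n̥].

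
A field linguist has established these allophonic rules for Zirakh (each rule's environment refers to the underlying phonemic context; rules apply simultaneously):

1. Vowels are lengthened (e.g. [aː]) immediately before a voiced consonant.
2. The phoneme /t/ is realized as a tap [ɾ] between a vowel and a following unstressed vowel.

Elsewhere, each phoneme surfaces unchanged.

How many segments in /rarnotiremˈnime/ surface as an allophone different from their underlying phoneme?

5

Segments that undergo a rule: /a/ → [aː] (rule 1); /t/ → [ɾ] (rule 2); /i/ → [iː] (rule 1); /e/ → [eː] (rule 1); /i/ → [iː] (rule 1).
All other segments surface unchanged.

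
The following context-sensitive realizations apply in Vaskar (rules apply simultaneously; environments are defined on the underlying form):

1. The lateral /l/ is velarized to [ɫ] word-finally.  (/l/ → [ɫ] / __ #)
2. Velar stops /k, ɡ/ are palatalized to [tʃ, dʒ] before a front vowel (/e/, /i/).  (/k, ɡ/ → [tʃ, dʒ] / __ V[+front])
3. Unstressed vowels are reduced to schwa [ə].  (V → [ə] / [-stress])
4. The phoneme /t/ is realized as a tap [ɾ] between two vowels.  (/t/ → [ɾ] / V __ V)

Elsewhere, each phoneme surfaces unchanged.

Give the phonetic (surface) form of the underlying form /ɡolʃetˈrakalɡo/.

/ɡ/ (word-initial) fails the environment for rule 2, so it stays [ɡ].
/o/ (between /ɡ/ and /l/): in an unstressed syllable, so rule 3 applies → [ə].
/l/ (between /o/ and /ʃ/) fails the environment for rule 1, so it stays [l].
/ʃ/ stays [ʃ].
/e/ (between /ʃ/ and /t/) occurs in an unstressed syllable → [ə] by rule 3.
/t/ — between /e/ and /r/; rule 4 does not apply here → [t].
/r/ — not in any rule's target class → [r].
/a/ (between /r/ and /k/) is in the target of rule 3 but the environment (in an unstressed syllable) is not met → [a].
/k/ (between /a/ and /a/) fails the environment for rule 2, so it stays [k].
/a/ meets the environment for rule 3 (in an unstressed syllable) → [ə].
/l/ — between /a/ and /ɡ/; rule 1 does not apply here → [l].
/ɡ/ — between /l/ and /o/; rule 2 does not apply here → [ɡ].
/o/ (word-final): in an unstressed syllable, so rule 3 applies → [ə].

[ɡəlʃətˈrakəlɡə]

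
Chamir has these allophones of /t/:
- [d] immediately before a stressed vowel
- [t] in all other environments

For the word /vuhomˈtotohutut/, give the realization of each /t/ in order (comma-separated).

[d], [t], [t], [t]

Occurrence 1 (position 6): immediately before a stressed vowel → [d].
Occurrence 2 (position 8): no conditioning environment matches → elsewhere allophone [t].
Occurrence 3 (position 12): no conditioning environment matches → elsewhere allophone [t].
Occurrence 4 (position 14): no conditioning environment matches → elsewhere allophone [t].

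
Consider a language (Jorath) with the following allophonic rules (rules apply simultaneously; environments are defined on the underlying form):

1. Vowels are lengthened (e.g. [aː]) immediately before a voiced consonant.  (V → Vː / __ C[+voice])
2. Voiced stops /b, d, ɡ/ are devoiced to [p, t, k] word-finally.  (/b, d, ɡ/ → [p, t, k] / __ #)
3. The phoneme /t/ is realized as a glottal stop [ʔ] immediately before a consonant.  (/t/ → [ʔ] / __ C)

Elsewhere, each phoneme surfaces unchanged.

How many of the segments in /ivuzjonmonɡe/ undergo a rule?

4

Segments that undergo a rule: /i/ → [iː] (rule 1); /u/ → [uː] (rule 1); /o/ → [oː] (rule 1); /o/ → [oː] (rule 1).
All other segments surface unchanged.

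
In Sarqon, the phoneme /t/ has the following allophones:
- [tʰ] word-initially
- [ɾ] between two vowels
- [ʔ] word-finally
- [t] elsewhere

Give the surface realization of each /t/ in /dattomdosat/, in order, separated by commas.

[t], [t], [ʔ]

Occurrence 1 (position 3): no conditioning environment matches → elsewhere allophone [t].
Occurrence 2 (position 4): no conditioning environment matches → elsewhere allophone [t].
Occurrence 3 (position 11): word-finally → [ʔ].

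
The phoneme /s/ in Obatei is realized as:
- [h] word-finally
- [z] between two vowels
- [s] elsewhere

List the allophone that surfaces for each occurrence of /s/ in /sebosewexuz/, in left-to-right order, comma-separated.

Occurrence 1 (position 1): no conditioning environment matches → elsewhere allophone [s].
Occurrence 2 (position 5): between two vowels → [z].

[s], [z]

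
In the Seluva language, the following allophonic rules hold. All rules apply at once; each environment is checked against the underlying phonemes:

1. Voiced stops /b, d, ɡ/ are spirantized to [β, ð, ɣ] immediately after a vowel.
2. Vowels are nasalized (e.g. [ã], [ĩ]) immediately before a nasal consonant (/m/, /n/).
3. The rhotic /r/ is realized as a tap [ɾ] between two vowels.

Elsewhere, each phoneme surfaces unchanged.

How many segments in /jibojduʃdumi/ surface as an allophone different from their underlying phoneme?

Segments that undergo a rule: /b/ → [β] (rule 1); /u/ → [ũ] (rule 2).
All other segments surface unchanged.

2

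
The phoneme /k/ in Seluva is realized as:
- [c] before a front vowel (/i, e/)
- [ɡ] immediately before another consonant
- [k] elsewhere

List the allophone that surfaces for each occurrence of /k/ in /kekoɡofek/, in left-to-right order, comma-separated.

Occurrence 1 (position 1): before a front vowel (/i, e/) → [c].
Occurrence 2 (position 3): no conditioning environment matches → elsewhere allophone [k].
Occurrence 3 (position 9): no conditioning environment matches → elsewhere allophone [k].

[c], [k], [k]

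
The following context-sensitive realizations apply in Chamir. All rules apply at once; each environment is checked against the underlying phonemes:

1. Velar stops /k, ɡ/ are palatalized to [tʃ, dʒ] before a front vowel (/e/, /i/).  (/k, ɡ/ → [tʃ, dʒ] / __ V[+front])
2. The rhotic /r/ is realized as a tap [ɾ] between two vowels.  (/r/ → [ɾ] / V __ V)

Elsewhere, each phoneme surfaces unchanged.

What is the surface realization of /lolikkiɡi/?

[loliktʃidʒi]

/l/ stays [l].
/o/ (between /l/ and /l/): no rule targets it → [o].
/l/ (between /o/ and /i/): no rule targets it → [l].
/i/ (between /l/ and /k/): no rule targets it → [i].
/k/ — between /i/ and /k/; rule 1 does not apply here → [k].
/k/ (between /k/ and /i/): before a front vowel, so rule 1 applies → [tʃ].
/i/ (between /k/ and /ɡ/): no rule targets it → [i].
/ɡ/ (between /i/ and /i/): before a front vowel, so rule 1 applies → [dʒ].
/i/ — not in any rule's target class → [i].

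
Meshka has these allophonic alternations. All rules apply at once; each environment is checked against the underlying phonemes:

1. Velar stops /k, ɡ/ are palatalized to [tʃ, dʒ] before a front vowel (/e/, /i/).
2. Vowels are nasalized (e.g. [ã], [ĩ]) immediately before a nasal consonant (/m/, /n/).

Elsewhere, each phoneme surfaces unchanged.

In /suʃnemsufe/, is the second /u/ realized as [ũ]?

/u/ — between /s/ and /f/; rule 2 does not apply here → [u].
The actual realization is [u], not [ũ].

No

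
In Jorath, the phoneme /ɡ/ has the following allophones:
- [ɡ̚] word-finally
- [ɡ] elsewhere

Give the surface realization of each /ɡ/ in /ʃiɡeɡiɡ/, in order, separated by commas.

[ɡ], [ɡ], [ɡ̚]

Occurrence 1 (position 3): no conditioning environment matches → elsewhere allophone [ɡ].
Occurrence 2 (position 5): no conditioning environment matches → elsewhere allophone [ɡ].
Occurrence 3 (position 7): word-finally → [ɡ̚].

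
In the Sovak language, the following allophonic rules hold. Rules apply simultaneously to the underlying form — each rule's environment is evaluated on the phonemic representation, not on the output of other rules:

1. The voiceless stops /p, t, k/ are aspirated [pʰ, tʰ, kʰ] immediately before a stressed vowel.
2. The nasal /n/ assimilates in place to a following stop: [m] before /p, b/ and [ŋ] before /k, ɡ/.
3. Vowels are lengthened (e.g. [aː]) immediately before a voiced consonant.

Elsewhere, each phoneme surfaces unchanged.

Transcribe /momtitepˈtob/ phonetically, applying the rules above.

[moːmtitepˈtʰoːb]

/m/ stays [m].
/o/ (between /m/ and /m/) occurs before a voiced consonant → [oː] by rule 3.
/m/ stays [m].
/t/ (between /m/ and /i/) is in the target of rule 1 but the environment (immediately before a stressed vowel) is not met → [t].
/i/ (between /t/ and /t/) fails the environment for rule 3, so it stays [i].
/t/ (between /i/ and /e/) is in the target of rule 1 but the environment (immediately before a stressed vowel) is not met → [t].
/e/ (between /t/ and /p/): rule 3 targets it, but not before a voiced consonant → unchanged [e].
/p/ (between /e/ and /t/): rule 1 targets it, but not immediately before a stressed vowel → unchanged [p].
/t/ meets the environment for rule 1 (immediately before a stressed vowel) → [tʰ].
/o/ (between /t/ and /b/): before a voiced consonant, so rule 3 applies → [oː].
/b/ (word-final) is unaffected → [b].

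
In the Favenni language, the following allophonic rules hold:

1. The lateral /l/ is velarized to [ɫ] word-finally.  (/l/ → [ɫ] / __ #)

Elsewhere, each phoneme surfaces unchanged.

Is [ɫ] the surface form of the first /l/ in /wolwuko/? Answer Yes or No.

No

/l/ (between /o/ and /w/) is in the target of rule 1 but the environment (word-finally) is not met → [l].
The actual realization is [l], not [ɫ].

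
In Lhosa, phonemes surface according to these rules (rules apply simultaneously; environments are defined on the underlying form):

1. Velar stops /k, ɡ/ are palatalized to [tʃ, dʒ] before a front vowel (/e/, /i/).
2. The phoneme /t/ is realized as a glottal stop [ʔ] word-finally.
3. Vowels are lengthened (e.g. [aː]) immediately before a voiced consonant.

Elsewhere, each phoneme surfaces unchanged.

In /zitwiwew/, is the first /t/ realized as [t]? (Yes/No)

/t/ (between /i/ and /w/) fails the environment for rule 2, so it stays [t].
The actual realization is [t], which matches [t].

Yes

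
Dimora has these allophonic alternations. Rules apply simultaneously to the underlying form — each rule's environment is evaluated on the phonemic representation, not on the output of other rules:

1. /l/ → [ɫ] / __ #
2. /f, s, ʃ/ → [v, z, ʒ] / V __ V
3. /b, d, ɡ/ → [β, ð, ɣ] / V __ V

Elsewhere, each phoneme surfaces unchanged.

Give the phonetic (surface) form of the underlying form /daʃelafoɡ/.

/d/ (word-initial): rule 3 targets it, but not between two vowels → unchanged [d].
/ʃ/ — between /a/ and /e/, between two vowels — surfaces as [ʒ] (rule 2).
/l/ (between /e/ and /a/) is in the target of rule 1 but the environment (word-finally) is not met → [l].
/f/ (between /a/ and /o/) occurs between two vowels → [v] by rule 2.
/ɡ/ (word-final) is in the target of rule 3 but the environment (between two vowels) is not met → [ɡ].

[daʒelavoɡ]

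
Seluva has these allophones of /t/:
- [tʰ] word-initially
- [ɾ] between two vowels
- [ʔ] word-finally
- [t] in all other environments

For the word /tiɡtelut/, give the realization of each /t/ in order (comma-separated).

Occurrence 1 (position 1): word-initially → [tʰ].
Occurrence 2 (position 4): no conditioning environment matches → elsewhere allophone [t].
Occurrence 3 (position 8): word-finally → [ʔ].

[tʰ], [t], [ʔ]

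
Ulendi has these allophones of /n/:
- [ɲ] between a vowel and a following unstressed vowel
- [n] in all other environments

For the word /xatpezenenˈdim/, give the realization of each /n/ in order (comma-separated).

[ɲ], [n]

Occurrence 1 (position 8): between a vowel and a following unstressed vowel → [ɲ].
Occurrence 2 (position 10): no conditioning environment matches → elsewhere allophone [n].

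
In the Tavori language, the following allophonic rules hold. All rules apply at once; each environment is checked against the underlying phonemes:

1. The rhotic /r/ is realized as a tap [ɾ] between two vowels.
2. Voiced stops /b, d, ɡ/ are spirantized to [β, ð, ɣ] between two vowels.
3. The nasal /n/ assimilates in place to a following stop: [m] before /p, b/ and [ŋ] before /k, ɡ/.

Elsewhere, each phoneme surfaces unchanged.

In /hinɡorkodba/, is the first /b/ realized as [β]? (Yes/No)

/b/ (between /d/ and /a/) is in the target of rule 2 but the environment (between two vowels) is not met → [b].
The actual realization is [b], not [β].

No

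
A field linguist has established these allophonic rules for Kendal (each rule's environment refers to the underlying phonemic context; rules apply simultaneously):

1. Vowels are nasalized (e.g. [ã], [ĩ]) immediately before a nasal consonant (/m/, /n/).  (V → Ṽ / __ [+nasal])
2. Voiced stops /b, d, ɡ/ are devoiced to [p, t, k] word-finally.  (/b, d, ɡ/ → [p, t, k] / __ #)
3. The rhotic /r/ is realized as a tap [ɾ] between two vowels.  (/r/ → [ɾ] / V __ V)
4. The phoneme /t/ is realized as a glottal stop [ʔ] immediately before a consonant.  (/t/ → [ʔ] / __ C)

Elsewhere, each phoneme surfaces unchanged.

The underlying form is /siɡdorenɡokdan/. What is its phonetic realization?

/s/ (word-initial): no rule targets it → [s].
/i/ (between /s/ and /ɡ/) fails the environment for rule 1, so it stays [i].
/ɡ/ (between /i/ and /d/) fails the environment for rule 2, so it stays [ɡ].
/d/ — between /ɡ/ and /o/; rule 2 does not apply here → [d].
/o/ — between /d/ and /r/; rule 1 does not apply here → [o].
/r/ (between /o/ and /e/) occurs between two vowels → [ɾ] by rule 3.
/e/ — between /r/ and /n/, before a nasal consonant — surfaces as [ẽ] (rule 1).
/n/ — not in any rule's target class → [n].
/ɡ/ — between /n/ and /o/; rule 2 does not apply here → [ɡ].
/o/ (between /ɡ/ and /k/): rule 1 targets it, but not before a nasal consonant → unchanged [o].
/k/ (between /o/ and /d/): no rule targets it → [k].
/d/ (between /k/ and /a/) is in the target of rule 2 but the environment (word-finally) is not met → [d].
/a/ (between /d/ and /n/): before a nasal consonant, so rule 1 applies → [ã].
/n/ — not in any rule's target class → [n].

[siɡdoɾẽnɡokdãn]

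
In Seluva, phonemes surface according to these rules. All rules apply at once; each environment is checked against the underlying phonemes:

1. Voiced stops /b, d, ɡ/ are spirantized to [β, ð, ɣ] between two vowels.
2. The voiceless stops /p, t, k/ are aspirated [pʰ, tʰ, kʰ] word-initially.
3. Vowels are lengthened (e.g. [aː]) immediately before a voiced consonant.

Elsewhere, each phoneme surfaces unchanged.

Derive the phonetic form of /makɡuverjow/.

[makɡuːveːrjoːw]

/a/ (between /m/ and /k/): rule 3 targets it, but not before a voiced consonant → unchanged [a].
/k/ (between /a/ and /ɡ/) is in the target of rule 2 but the environment (word-initially) is not met → [k].
/ɡ/ (between /k/ and /u/): rule 1 targets it, but not between two vowels → unchanged [ɡ].
/u/ meets the environment for rule 3 (before a voiced consonant) → [uː].
/e/ — between /v/ and /r/, before a voiced consonant — surfaces as [eː] (rule 3).
/o/ (between /j/ and /w/): before a voiced consonant, so rule 3 applies → [oː].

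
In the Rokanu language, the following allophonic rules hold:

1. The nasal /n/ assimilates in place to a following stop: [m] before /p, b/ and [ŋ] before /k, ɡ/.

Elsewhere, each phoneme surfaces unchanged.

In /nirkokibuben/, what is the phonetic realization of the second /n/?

[n]

/n/ — word-final; rule 1 does not apply here → [n].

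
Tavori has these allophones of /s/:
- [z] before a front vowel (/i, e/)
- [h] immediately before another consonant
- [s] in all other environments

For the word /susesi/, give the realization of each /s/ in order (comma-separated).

[s], [z], [z]

Occurrence 1 (position 1): no conditioning environment matches → elsewhere allophone [s].
Occurrence 2 (position 3): before a front vowel (/i, e/) → [z].
Occurrence 3 (position 5): before a front vowel (/i, e/) → [z].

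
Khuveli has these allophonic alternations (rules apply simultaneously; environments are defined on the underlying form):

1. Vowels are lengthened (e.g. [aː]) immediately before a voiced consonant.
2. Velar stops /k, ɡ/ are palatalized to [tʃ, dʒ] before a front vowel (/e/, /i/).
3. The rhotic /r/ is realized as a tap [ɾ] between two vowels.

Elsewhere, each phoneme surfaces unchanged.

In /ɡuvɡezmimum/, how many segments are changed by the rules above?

Segments that undergo a rule: /u/ → [uː] (rule 1); /ɡ/ → [dʒ] (rule 2); /e/ → [eː] (rule 1); /i/ → [iː] (rule 1); /u/ → [uː] (rule 1).
All other segments surface unchanged.

5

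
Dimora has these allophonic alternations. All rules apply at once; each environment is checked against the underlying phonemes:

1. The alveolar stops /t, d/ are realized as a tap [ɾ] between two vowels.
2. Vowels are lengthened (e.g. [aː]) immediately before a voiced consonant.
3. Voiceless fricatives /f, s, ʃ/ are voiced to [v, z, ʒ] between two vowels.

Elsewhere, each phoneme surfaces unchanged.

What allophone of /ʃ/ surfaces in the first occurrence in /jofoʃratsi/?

[ʃ]

/ʃ/ (between /o/ and /r/) fails the environment for rule 3, so it stays [ʃ].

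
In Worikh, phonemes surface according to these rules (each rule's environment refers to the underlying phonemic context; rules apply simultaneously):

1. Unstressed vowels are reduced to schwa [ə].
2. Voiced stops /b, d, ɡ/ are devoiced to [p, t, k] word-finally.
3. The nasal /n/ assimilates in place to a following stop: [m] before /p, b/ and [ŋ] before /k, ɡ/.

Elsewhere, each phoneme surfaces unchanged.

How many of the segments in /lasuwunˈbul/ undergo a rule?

Segments that undergo a rule: /a/ → [ə] (rule 1); /u/ → [ə] (rule 1); /u/ → [ə] (rule 1); /n/ → [m] (rule 3).
All other segments surface unchanged.

4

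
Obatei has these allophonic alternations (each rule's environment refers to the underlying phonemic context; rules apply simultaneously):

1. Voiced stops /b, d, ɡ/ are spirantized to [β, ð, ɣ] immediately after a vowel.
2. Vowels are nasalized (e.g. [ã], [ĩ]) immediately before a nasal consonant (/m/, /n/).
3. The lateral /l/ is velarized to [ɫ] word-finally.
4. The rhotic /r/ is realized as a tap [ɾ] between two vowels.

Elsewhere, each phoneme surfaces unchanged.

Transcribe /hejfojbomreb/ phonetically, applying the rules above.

[hejfojbõmreβ]

/e/ (between /h/ and /j/) is in the target of rule 2 but the environment (before a nasal consonant) is not met → [e].
/o/ (between /f/ and /j/) fails the environment for rule 2, so it stays [o].
/b/ — between /j/ and /o/; rule 1 does not apply here → [b].
Rule 2 applies to /o/ (between /b/ and /m/: before a nasal consonant) → [õ].
/r/ (between /m/ and /e/) fails the environment for rule 4, so it stays [r].
/e/ (between /r/ and /b/) is in the target of rule 2 but the environment (before a nasal consonant) is not met → [e].
/b/ meets the environment for rule 1 (immediately after a vowel) → [β].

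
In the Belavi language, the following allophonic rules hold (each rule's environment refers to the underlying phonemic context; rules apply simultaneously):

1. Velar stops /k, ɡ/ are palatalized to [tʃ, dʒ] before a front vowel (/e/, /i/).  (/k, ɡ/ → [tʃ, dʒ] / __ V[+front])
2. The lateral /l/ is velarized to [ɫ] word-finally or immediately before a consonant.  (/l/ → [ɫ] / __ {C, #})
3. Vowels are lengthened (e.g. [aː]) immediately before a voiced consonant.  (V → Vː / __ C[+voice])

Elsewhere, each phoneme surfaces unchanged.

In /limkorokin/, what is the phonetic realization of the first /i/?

/i/ (between /l/ and /m/): before a voiced consonant, so rule 3 applies → [iː].

[iː]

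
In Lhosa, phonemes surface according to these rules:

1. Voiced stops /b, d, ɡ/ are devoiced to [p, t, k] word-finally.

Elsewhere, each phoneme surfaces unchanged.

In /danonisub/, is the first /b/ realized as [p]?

Yes

/b/ — word-final, word-finally — surfaces as [p] (rule 1).
The actual realization is [p], which matches [p].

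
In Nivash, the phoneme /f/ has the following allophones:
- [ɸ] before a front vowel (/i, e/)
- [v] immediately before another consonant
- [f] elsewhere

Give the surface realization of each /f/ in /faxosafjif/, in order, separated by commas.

[f], [v], [f]

Occurrence 1 (position 1): no conditioning environment matches → elsewhere allophone [f].
Occurrence 2 (position 7): immediately before another consonant → [v].
Occurrence 3 (position 10): no conditioning environment matches → elsewhere allophone [f].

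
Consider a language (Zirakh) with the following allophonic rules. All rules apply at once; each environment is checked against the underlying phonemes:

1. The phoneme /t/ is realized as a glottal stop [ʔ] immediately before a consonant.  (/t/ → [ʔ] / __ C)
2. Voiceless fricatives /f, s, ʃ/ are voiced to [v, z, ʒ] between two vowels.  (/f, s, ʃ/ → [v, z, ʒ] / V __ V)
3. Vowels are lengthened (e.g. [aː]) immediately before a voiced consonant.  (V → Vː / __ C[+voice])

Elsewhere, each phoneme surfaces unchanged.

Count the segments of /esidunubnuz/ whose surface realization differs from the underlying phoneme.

Segments that undergo a rule: /s/ → [z] (rule 2); /i/ → [iː] (rule 3); /u/ → [uː] (rule 3); /u/ → [uː] (rule 3); /u/ → [uː] (rule 3).
All other segments surface unchanged.

5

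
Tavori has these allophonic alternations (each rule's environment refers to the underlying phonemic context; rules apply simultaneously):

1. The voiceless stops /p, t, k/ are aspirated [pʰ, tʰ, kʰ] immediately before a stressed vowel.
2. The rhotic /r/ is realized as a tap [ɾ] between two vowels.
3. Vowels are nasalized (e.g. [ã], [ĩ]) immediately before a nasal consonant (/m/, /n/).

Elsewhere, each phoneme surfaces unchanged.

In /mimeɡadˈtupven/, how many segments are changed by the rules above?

3

Segments that undergo a rule: /i/ → [ĩ] (rule 3); /t/ → [tʰ] (rule 1); /e/ → [ẽ] (rule 3).
All other segments surface unchanged.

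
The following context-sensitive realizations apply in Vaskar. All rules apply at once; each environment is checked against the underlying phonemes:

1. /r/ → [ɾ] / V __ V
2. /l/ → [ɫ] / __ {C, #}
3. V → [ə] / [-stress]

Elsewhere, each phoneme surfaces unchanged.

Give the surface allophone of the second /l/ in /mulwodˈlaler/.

/l/ (between /d/ and /a/) fails the environment for rule 2, so it stays [l].

[l]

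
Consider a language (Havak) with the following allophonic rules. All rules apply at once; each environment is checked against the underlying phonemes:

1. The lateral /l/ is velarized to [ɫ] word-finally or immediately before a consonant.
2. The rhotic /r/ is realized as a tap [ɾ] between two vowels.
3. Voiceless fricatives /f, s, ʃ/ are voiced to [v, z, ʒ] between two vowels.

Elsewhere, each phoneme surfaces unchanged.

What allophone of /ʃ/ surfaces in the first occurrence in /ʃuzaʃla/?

/ʃ/ — word-initial; rule 3 does not apply here → [ʃ].

[ʃ]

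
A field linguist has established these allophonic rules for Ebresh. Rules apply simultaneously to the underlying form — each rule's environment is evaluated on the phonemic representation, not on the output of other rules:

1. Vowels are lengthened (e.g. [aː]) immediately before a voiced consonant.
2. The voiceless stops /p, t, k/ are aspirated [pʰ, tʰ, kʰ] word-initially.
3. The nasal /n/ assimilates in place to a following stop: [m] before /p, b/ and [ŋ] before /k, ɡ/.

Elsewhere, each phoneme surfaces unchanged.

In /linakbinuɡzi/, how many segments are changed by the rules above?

Segments that undergo a rule: /i/ → [iː] (rule 1); /i/ → [iː] (rule 1); /u/ → [uː] (rule 1).
All other segments surface unchanged.

3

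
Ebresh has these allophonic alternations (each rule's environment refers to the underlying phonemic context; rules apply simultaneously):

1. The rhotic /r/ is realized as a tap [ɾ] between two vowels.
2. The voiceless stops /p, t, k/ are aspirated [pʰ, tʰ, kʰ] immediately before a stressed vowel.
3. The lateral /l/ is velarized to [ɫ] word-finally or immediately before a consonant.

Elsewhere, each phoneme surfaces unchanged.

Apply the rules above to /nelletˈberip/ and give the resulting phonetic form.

[neɫletˈbeɾip]

/l/ meets the environment for rule 3 (word-finally or immediately before a consonant) → [ɫ].
/l/ (between /l/ and /e/): rule 3 targets it, but not word-finally or immediately before a consonant → unchanged [l].
/t/ (between /e/ and /b/) is in the target of rule 2 but the environment (immediately before a stressed vowel) is not met → [t].
/r/ — between /e/ and /i/, between two vowels — surfaces as [ɾ] (rule 1).
/p/ — word-final; rule 2 does not apply here → [p].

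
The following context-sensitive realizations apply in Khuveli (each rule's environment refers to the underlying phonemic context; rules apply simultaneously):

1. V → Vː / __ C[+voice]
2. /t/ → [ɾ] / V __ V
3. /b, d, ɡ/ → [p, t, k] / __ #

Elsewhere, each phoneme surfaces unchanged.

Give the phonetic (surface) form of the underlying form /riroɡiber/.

/r/ stays [r].
Rule 1 applies to /i/ (between /r/ and /r/: before a voiced consonant) → [iː].
/r/ (between /i/ and /o/) is unaffected → [r].
/o/ (between /r/ and /ɡ/): before a voiced consonant, so rule 1 applies → [oː].
/ɡ/ (between /o/ and /i/) is in the target of rule 3 but the environment (word-finally) is not met → [ɡ].
/i/ (between /ɡ/ and /b/): before a voiced consonant, so rule 1 applies → [iː].
/b/ (between /i/ and /e/): rule 3 targets it, but not word-finally → unchanged [b].
/e/ — between /b/ and /r/, before a voiced consonant — surfaces as [eː] (rule 1).
/r/ (word-final) is unaffected → [r].

[riːroːɡiːbeːr]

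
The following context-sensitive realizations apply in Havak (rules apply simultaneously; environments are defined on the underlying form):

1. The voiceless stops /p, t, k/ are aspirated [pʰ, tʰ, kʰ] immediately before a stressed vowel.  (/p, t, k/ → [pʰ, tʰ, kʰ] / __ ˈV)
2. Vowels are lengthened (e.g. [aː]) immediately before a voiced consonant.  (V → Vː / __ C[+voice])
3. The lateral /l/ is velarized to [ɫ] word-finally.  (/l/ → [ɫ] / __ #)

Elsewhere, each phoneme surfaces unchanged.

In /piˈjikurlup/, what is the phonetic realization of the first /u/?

/u/ (between /k/ and /r/) occurs before a voiced consonant → [uː] by rule 2.

[uː]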